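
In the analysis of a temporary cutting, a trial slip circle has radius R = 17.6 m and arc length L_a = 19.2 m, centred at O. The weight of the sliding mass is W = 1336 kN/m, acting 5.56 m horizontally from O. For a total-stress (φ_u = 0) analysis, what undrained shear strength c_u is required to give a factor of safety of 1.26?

FS = c_u·L_a·R / (W·d), so c_u = FS·W·d / (L_a·R).
c_u = 1.26·1336·5.56 / (19.20·17.6) = 9359.5 / 337.92 = 27.70 kPa

c_u = 27.7 kPa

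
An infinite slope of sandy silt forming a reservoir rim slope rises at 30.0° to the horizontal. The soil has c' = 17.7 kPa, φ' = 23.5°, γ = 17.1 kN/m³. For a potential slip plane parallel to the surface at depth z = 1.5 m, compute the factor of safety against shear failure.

FS = 2.35

For an infinite slope with a slip plane parallel to the surface (no pore pressure): FS = [c' + γz cos²β tanφ'] / [γz sinβ cosβ].
γz = 17.1·1.5 = 25.65 kN/m²
Numerator = 17.7 + 25.65·cos²30.0°·tan23.5° = 17.7 + 25.65·0.7500·0.4348 = 26.065 kPa
Denominator = 25.65·sin30.0°·cos30.0° = 25.65·0.5000·0.8660 = 11.107 kPa
FS = 26.065 / 11.107 = 2.347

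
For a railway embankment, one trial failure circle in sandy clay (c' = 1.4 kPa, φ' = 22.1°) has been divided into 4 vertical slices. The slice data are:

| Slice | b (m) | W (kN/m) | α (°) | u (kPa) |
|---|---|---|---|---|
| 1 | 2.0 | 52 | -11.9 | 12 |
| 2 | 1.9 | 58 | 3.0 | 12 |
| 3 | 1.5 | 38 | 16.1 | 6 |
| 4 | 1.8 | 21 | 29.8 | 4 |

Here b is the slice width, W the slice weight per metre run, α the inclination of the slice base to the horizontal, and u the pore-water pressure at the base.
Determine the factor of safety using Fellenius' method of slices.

Ordinary method of slices: FS = Σ[c'·Δl_i + (W_i cosα_i − u_i·Δl_i)·tanφ'] / Σ W_i sinα_i, with Δl_i = b_i / cosα_i.
Slice 1: Δl = 2.0/cos(-11.9°) = 2.044 m; N'_1 = 52·cos(-11.9°) − 12·2.044 = 26.4; c'Δl = 2.86; W sinα = -10.7
Slice 2: Δl = 1.9/cos3.0° = 1.903 m; N'_2 = 58·cos3.0° − 12·1.903 = 35.1; c'Δl = 2.66; W sinα = 3.0
Slice 3: Δl = 1.5/cos16.1° = 1.561 m; N'_3 = 38·cos16.1° − 6·1.561 = 27.1; c'Δl = 2.19; W sinα = 10.5
Slice 4: Δl = 1.8/cos29.8° = 2.074 m; N'_4 = 21·cos29.8° − 4·2.074 = 9.9; c'Δl = 2.90; W sinα = 10.4
Σc'Δl = 10.6 kN/m; ΣN' = 98.5 kN/m; ΣW sinα = 13.3 kN/m
Resisting = 10.6 + 98.5·tan22.1° = 10.6 + 40.0 = 50.6 kN/m
FS = 50.6 / 13.3 = 3.809

FS = 3.81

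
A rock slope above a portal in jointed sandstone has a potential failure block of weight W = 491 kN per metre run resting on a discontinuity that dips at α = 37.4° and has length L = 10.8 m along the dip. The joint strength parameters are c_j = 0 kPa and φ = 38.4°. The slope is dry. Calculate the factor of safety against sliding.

Resolving the block weight along and normal to the plane and applying the Mohr–Coulomb strength on the joint:
N' = W cosα = 491·cos37.4° = 390.1 kN/m
Driving force T = W sinα = 491·sin37.4° = 298.2 kN/m
Resisting force R = c_j·L + N'·tanφ = 0·10.8 + 390.1·tan38.4° = 0.0 + 309.2 = 309.2 kN/m
FS = R / T = 309.2 / 298.2 = 1.037

FS = 1.04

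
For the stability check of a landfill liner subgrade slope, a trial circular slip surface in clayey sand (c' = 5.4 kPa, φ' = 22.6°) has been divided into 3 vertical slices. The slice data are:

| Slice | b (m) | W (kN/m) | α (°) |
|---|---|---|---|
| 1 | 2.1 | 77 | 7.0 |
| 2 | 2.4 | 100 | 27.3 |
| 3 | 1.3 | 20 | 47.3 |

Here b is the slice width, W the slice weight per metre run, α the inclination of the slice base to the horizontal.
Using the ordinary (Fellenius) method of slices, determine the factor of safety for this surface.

FS = 1.58

Ordinary method of slices: FS = Σ[c'·Δl_i + (W_i cosα_i)·tanφ'] / Σ W_i sinα_i, with Δl_i = b_i / cosα_i.
Slice 1: Δl = 2.1/cos7.0° = 2.116 m; N'_1 = 77·cos7.0° = 76.4; c'Δl = 11.43; W sinα = 9.4
Slice 2: Δl = 2.4/cos27.3° = 2.701 m; N'_2 = 100·cos27.3° = 88.9; c'Δl = 14.58; W sinα = 45.9
Slice 3: Δl = 1.3/cos47.3° = 1.917 m; N'_3 = 20·cos47.3° = 13.6; c'Δl = 10.35; W sinα = 14.7
Σc'Δl = 36.4 kN/m; ΣN' = 178.9 kN/m; ΣW sinα = 69.9 kN/m
Resisting = 36.4 + 178.9·tan22.6° = 36.4 + 74.4 = 110.8 kN/m
FS = 110.8 / 69.9 = 1.584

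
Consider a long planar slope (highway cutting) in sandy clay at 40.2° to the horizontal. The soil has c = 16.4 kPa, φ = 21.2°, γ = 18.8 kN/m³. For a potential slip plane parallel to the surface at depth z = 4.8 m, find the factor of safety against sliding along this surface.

FS = 0.83

For an infinite slope with a slip plane parallel to the surface (no pore pressure): FS = [c + γz cos²β tanφ] / [γz sinβ cosβ].
γz = 18.8·4.8 = 90.24 kN/m²
Numerator = 16.4 + 90.24·cos²40.2°·tan21.2° = 16.4 + 90.24·0.5834·0.3879 = 36.819 kPa
Denominator = 90.24·sin40.2°·cos40.2° = 90.24·0.6455·0.7638 = 44.488 kPa
FS = 36.819 / 44.488 = 0.828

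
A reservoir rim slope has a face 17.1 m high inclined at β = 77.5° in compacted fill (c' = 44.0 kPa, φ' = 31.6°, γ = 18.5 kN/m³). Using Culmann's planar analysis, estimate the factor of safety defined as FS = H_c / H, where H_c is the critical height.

H_c = (4c'/γ) · sinβ cosφ' / [1 − cos(β − φ')]
    = (4·44.0/18.5) · sin77.5°·cos31.6° / [1 − cos45.9°]
    = 9.514 · 0.8315 / 0.3041 = 26.02 m
FS = H_c / H = 26.02 / 17.1 = 1.521

FS = 1.52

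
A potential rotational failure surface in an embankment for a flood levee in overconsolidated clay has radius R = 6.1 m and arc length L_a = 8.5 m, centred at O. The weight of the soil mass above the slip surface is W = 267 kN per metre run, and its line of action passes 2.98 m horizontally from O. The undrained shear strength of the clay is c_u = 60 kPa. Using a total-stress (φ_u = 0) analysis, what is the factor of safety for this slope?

Taking moments about the centre O, the resisting moment is provided by the undrained shear strength acting along the arc:
M_R = c_u·L_a·R = 60·8.50·6.1 = 3111.0 kN·m/m
M_D = W·d = 267·2.98 = 795.7 kN·m/m
FS = M_R / M_D = 3111.0 / 795.7 = 3.910

FS = 3.91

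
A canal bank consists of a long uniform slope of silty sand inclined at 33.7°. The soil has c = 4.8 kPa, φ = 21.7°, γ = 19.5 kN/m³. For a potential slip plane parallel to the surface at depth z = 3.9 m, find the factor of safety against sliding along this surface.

For an infinite slope with a slip plane parallel to the surface (no pore pressure): FS = [c + γz cos²β tanφ] / [γz sinβ cosβ].
γz = 19.5·3.9 = 76.05 kN/m²
Numerator = 4.8 + 76.05·cos²33.7°·tan21.7° = 4.8 + 76.05·0.6921·0.3979 = 25.747 kPa
Denominator = 76.05·sin33.7°·cos33.7° = 76.05·0.5548·0.8320 = 35.105 kPa
FS = 25.747 / 35.105 = 0.733

FS = 0.73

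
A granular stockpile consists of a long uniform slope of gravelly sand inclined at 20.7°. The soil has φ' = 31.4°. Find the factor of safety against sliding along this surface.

For a dry cohesionless infinite slope the factor of safety is FS = tanφ' / tanβ.
FS = tan31.4° / tan20.7° = 0.6104 / 0.3779 = 1.615

FS = 1.62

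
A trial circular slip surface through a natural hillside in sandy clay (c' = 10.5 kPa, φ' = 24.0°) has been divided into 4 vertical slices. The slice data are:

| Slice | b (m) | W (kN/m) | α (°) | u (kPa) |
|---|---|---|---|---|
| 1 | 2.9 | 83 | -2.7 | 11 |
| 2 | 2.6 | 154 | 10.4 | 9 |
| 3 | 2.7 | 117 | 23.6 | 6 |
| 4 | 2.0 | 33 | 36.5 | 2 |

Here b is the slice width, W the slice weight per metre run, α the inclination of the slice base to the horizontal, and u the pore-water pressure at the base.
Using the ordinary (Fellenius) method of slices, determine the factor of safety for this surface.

FS = 2.70

Ordinary method of slices: FS = Σ[c'·Δl_i + (W_i cosα_i − u_i·Δl_i)·tanφ'] / Σ W_i sinα_i, with Δl_i = b_i / cosα_i.
Slice 1: Δl = 2.9/cos(-2.7°) = 2.903 m; N'_1 = 83·cos(-2.7°) − 11·2.903 = 51.0; c'Δl = 30.48; W sinα = -3.9
Slice 2: Δl = 2.6/cos10.4° = 2.643 m; N'_2 = 154·cos10.4° − 9·2.643 = 127.7; c'Δl = 27.76; W sinα = 27.8
Slice 3: Δl = 2.7/cos23.6° = 2.946 m; N'_3 = 117·cos23.6° − 6·2.946 = 89.5; c'Δl = 30.94; W sinα = 46.8
Slice 4: Δl = 2.0/cos36.5° = 2.488 m; N'_4 = 33·cos36.5° − 2·2.488 = 21.6; c'Δl = 26.12; W sinα = 19.6
Σc'Δl = 115.3 kN/m; ΣN' = 289.7 kN/m; ΣW sinα = 90.4 kN/m
Resisting = 115.3 + 289.7·tan24.0° = 115.3 + 129.0 = 244.3 kN/m
FS = 244.3 / 90.4 = 2.704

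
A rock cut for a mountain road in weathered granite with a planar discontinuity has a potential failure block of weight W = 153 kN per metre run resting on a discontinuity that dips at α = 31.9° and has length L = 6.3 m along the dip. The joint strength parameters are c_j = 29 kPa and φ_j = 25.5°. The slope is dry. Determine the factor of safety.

FS = 3.03

Resolving the block weight along and normal to the plane and applying the Mohr–Coulomb strength on the joint:
N' = W cosα = 153·cos31.9° = 129.9 kN/m
Driving force T = W sinα = 153·sin31.9° = 80.9 kN/m
Resisting force R = c_j·L + N'·tanφ_j = 29·6.3 + 129.9·tan25.5° = 182.7 + 62.0 = 244.7 kN/m
FS = R / T = 244.7 / 80.9 = 3.026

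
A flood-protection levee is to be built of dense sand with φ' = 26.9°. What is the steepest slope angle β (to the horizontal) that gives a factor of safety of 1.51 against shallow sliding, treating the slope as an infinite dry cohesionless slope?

β = 18.6°

For an infinite dry cohesionless slope FS = tanφ'/tanβ, so tanβ = tanφ' / FS.
tanβ = tan26.9° / 1.51 = 0.5073 / 1.51 = 0.3360
β = arctan(0.3360) = 18.57°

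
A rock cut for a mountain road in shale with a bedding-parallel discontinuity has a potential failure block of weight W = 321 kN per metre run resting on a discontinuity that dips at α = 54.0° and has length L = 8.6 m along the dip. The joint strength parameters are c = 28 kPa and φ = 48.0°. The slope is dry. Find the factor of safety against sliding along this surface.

FS = 1.73

Resolving the block weight along and normal to the plane and applying the Mohr–Coulomb strength on the joint:
N' = W cosα = 321·cos54.0° = 188.7 kN/m
Driving force T = W sinα = 321·sin54.0° = 259.7 kN/m
Resisting force R = c·L + N'·tanφ = 28·8.6 + 188.7·tan48.0° = 240.8 + 209.5 = 450.3 kN/m
FS = R / T = 450.3 / 259.7 = 1.734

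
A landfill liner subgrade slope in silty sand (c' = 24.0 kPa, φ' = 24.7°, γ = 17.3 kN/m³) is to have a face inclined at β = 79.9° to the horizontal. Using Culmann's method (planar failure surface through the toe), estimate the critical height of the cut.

Culmann's analysis gives the critical failure plane at α_cr = (β + φ')/2 = (79.9 + 24.7)/2 = 52.3°, and the critical height
H_c = (4c'/γ) · sinβ cosφ' / [1 − cos(β − φ')]
    = (4·24.0/17.3) · sin79.9°·cos24.7° / [1 − cos(55.2°)]
    = 5.549 · 0.9845·0.9085 / [1 − 0.5707]
    = 5.549 · 0.8944 / 0.4293
    = 11.56 m

H_c = 11.56 m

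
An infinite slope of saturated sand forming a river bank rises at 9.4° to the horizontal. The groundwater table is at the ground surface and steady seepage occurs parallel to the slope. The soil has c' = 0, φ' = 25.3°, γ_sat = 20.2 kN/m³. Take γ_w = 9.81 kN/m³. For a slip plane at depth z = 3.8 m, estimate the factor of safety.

With seepage parallel to the slope and the water table at the surface, the effective normal stress on the slip plane uses the buoyant unit weight γ' = γ_sat − γ_w while the driving shear stress uses γ_sat:
FS = [c' + γ' z cos²β tanφ'] / [γ_sat z sinβ cosβ]
(For c' = 0 this reduces to FS = (γ'/γ_sat)·tanφ'/tanβ.)
γ' = 20.2 − 9.81 = 10.39 kN/m³
Numerator = 0.0 + 10.39·3.8·cos²9.4°·tan25.3° = 0.0 + 10.39·3.8·0.9733·0.4727 = 18.165 kPa
Denominator = 20.2·3.8·sin9.4°·cos9.4° = 20.2·3.8·0.1633·0.9866 = 12.369 kPa
FS = 18.165 / 12.369 = 1.469

FS = 1.47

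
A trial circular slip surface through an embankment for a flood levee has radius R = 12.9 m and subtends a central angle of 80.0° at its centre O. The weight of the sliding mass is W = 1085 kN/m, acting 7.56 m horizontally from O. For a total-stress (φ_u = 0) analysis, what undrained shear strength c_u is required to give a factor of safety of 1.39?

c_u = 49.1 kPa

FS = c_u·L_a·R / (W·d), so c_u = FS·W·d / (L_a·R).
Arc length L_a = R·θ = 12.9·(80.0°·π/180) = 12.9·1.3963 = 18.01 m
c_u = 1.39·1085·7.56 / (18.01·12.9) = 11401.6 / 232.35 = 49.07 kPa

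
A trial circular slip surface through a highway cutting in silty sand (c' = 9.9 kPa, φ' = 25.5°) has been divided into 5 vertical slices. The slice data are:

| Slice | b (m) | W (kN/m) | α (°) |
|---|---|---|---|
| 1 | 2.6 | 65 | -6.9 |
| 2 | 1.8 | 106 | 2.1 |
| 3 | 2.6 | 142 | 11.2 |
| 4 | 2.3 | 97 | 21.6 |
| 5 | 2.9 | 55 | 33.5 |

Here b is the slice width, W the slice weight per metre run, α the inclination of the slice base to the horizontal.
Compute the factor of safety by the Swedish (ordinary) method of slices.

Ordinary method of slices: FS = Σ[c'·Δl_i + (W_i cosα_i)·tanφ'] / Σ W_i sinα_i, with Δl_i = b_i / cosα_i.
Slice 1: Δl = 2.6/cos(-6.9°) = 2.619 m; N'_1 = 65·cos(-6.9°) = 64.5; c'Δl = 25.93; W sinα = -7.8
Slice 2: Δl = 1.8/cos2.1° = 1.801 m; N'_2 = 106·cos2.1° = 105.9; c'Δl = 17.83; W sinα = 3.9
Slice 3: Δl = 2.6/cos11.2° = 2.650 m; N'_3 = 142·cos11.2° = 139.3; c'Δl = 26.24; W sinα = 27.6
Slice 4: Δl = 2.3/cos21.6° = 2.474 m; N'_4 = 97·cos21.6° = 90.2; c'Δl = 24.49; W sinα = 35.7
Slice 5: Δl = 2.9/cos33.5° = 3.478 m; N'_5 = 55·cos33.5° = 45.9; c'Δl = 34.43; W sinα = 30.4
Σc'Δl = 128.9 kN/m; ΣN' = 445.8 kN/m; ΣW sinα = 89.7 kN/m
Resisting = 128.9 + 445.8·tan25.5° = 128.9 + 212.6 = 341.6 kN/m
FS = 341.6 / 89.7 = 3.807

FS = 3.81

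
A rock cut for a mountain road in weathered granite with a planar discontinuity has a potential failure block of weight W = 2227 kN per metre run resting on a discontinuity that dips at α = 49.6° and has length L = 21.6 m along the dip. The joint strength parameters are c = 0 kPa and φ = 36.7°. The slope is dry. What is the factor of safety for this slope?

FS = 0.63

Resolving the block weight along and normal to the plane and applying the Mohr–Coulomb strength on the joint:
N' = W cosα = 2227·cos49.6° = 1443.4 kN/m
Driving force T = W sinα = 2227·sin49.6° = 1695.9 kN/m
Resisting force R = c·L + N'·tanφ = 0·21.6 + 1443.4·tan36.7° = 0.0 + 1075.8 = 1075.8 kN/m
FS = R / T = 1075.8 / 1695.9 = 0.634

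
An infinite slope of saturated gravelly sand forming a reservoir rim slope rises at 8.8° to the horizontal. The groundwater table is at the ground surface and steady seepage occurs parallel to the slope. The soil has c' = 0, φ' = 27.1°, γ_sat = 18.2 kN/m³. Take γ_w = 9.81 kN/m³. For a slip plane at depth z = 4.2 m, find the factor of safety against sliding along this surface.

With seepage parallel to the slope and the water table at the surface, the effective normal stress on the slip plane uses the buoyant unit weight γ' = γ_sat − γ_w while the driving shear stress uses γ_sat:
FS = [c' + γ' z cos²β tanφ'] / [γ_sat z sinβ cosβ]
(For c' = 0 this reduces to FS = (γ'/γ_sat)·tanφ'/tanβ.)
γ' = 18.2 − 9.81 = 8.39 kN/m³
Numerator = 0.0 + 8.39·4.2·cos²8.8°·tan27.1° = 0.0 + 8.39·4.2·0.9766·0.5117 = 17.610 kPa
Denominator = 18.2·4.2·sin8.8°·cos8.8° = 18.2·4.2·0.1530·0.9882 = 11.557 kPa
FS = 17.610 / 11.557 = 1.524

FS = 1.52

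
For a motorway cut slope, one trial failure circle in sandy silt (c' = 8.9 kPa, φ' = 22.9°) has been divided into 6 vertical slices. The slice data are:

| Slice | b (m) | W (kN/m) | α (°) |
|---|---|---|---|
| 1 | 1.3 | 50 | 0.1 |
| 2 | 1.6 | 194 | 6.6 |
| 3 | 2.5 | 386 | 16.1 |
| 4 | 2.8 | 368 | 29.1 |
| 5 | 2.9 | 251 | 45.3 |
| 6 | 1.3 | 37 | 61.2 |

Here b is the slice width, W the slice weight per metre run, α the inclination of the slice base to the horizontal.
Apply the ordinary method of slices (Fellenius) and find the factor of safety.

FS = 1.19

Ordinary method of slices: FS = Σ[c'·Δl_i + (W_i cosα_i)·tanφ'] / Σ W_i sinα_i, with Δl_i = b_i / cosα_i.
Slice 1: Δl = 1.3/cos0.1° = 1.300 m; N'_1 = 50·cos0.1° = 50.0; c'Δl = 11.57; W sinα = 0.1
Slice 2: Δl = 1.6/cos6.6° = 1.611 m; N'_2 = 194·cos6.6° = 192.7; c'Δl = 14.34; W sinα = 22.3
Slice 3: Δl = 2.5/cos16.1° = 2.602 m; N'_3 = 386·cos16.1° = 370.9; c'Δl = 23.16; W sinα = 107.0
Slice 4: Δl = 2.8/cos29.1° = 3.204 m; N'_4 = 368·cos29.1° = 321.5; c'Δl = 28.52; W sinα = 179.0
Slice 5: Δl = 2.9/cos45.3° = 4.123 m; N'_5 = 251·cos45.3° = 176.6; c'Δl = 36.69; W sinα = 178.4
Slice 6: Δl = 1.3/cos61.2° = 2.698 m; N'_6 = 37·cos61.2° = 17.8; c'Δl = 24.02; W sinα = 32.4
Σc'Δl = 138.3 kN/m; ΣN' = 1129.5 kN/m; ΣW sinα = 519.2 kN/m
Resisting = 138.3 + 1129.5·tan22.9° = 138.3 + 477.1 = 615.4 kN/m
FS = 615.4 / 519.2 = 1.185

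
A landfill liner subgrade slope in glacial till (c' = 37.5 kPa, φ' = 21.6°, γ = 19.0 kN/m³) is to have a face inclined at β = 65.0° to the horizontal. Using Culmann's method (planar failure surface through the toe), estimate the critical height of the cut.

H_c = 24.33 m

Culmann's analysis gives the critical failure plane at α_cr = (β + φ')/2 = (65.0 + 21.6)/2 = 43.3°, and the critical height
H_c = (4c'/γ) · sinβ cosφ' / [1 − cos(β − φ')]
    = (4·37.5/19.0) · sin65.0°·cos21.6° / [1 − cos(43.4°)]
    = 7.895 · 0.9063·0.9298 / [1 − 0.7266]
    = 7.895 · 0.8427 / 0.2734
    = 24.33 m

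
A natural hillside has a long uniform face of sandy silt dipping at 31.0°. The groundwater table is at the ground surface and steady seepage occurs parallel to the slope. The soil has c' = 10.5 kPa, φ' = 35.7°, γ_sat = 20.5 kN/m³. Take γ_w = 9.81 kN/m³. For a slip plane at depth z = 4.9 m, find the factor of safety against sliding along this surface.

With seepage parallel to the slope and the water table at the surface, the effective normal stress on the slip plane uses the buoyant unit weight γ' = γ_sat − γ_w while the driving shear stress uses γ_sat:
FS = [c' + γ' z cos²β tanφ'] / [γ_sat z sinβ cosβ]
γ' = 20.5 − 9.81 = 10.69 kN/m³
Numerator = 10.5 + 10.69·4.9·cos²31.0°·tan35.7° = 10.5 + 10.69·4.9·0.7347·0.7186 = 38.155 kPa
Denominator = 20.5·4.9·sin31.0°·cos31.0° = 20.5·4.9·0.5150·0.8572 = 44.346 kPa
FS = 38.155 / 44.346 = 0.860

FS = 0.86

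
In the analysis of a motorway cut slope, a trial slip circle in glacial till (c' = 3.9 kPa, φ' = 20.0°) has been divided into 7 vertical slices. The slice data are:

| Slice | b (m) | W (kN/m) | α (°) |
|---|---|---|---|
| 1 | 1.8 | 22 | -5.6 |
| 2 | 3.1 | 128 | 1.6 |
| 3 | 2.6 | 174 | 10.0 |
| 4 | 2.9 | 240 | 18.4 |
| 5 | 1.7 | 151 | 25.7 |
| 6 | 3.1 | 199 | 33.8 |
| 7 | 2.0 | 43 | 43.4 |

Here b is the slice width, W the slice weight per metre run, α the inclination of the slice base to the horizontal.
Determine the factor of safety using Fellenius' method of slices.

FS = 1.26

Ordinary method of slices: FS = Σ[c'·Δl_i + (W_i cosα_i)·tanφ'] / Σ W_i sinα_i, with Δl_i = b_i / cosα_i.
Slice 1: Δl = 1.8/cos(-5.6°) = 1.809 m; N'_1 = 22·cos(-5.6°) = 21.9; c'Δl = 7.05; W sinα = -2.1
Slice 2: Δl = 3.1/cos1.6° = 3.101 m; N'_2 = 128·cos1.6° = 128.0; c'Δl = 12.09; W sinα = 3.6
Slice 3: Δl = 2.6/cos10.0° = 2.640 m; N'_3 = 174·cos10.0° = 171.4; c'Δl = 10.30; W sinα = 30.2
Slice 4: Δl = 2.9/cos18.4° = 3.056 m; N'_4 = 240·cos18.4° = 227.7; c'Δl = 11.92; W sinα = 75.8
Slice 5: Δl = 1.7/cos25.7° = 1.887 m; N'_5 = 151·cos25.7° = 136.1; c'Δl = 7.36; W sinα = 65.5
Slice 6: Δl = 3.1/cos33.8° = 3.731 m; N'_6 = 199·cos33.8° = 165.4; c'Δl = 14.55; W sinα = 110.7
Slice 7: Δl = 2.0/cos43.4° = 2.753 m; N'_7 = 43·cos43.4° = 31.2; c'Δl = 10.74; W sinα = 29.5
Σc'Δl = 74.0 kN/m; ΣN' = 881.6 kN/m; ΣW sinα = 313.1 kN/m
Resisting = 74.0 + 881.6·tan20.0° = 74.0 + 320.9 = 394.9 kN/m
FS = 394.9 / 313.1 = 1.261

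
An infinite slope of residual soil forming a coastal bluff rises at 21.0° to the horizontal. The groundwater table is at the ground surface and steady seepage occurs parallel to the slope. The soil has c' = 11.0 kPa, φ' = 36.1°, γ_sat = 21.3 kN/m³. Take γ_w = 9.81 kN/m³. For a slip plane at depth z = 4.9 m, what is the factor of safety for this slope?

With seepage parallel to the slope and the water table at the surface, the effective normal stress on the slip plane uses the buoyant unit weight γ' = γ_sat − γ_w while the driving shear stress uses γ_sat:
FS = [c' + γ' z cos²β tanφ'] / [γ_sat z sinβ cosβ]
γ' = 21.3 − 9.81 = 11.49 kN/m³
Numerator = 11.0 + 11.49·4.9·cos²21.0°·tan36.1° = 11.0 + 11.49·4.9·0.8716·0.7292 = 46.783 kPa
Denominator = 21.3·4.9·sin21.0°·cos21.0° = 21.3·4.9·0.3584·0.9336 = 34.919 kPa
FS = 46.783 / 34.919 = 1.340

FS = 1.34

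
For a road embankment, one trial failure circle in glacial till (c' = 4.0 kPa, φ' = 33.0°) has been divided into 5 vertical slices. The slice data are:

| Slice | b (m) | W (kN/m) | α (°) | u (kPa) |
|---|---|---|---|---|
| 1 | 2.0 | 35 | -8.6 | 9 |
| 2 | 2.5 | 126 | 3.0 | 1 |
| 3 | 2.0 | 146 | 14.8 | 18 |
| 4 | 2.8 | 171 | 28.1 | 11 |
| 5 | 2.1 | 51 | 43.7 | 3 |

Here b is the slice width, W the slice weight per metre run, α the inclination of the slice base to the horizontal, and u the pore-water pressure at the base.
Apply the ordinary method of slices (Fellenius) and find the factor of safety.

FS = 1.96

Ordinary method of slices: FS = Σ[c'·Δl_i + (W_i cosα_i − u_i·Δl_i)·tanφ'] / Σ W_i sinα_i, with Δl_i = b_i / cosα_i.
Slice 1: Δl = 2.0/cos(-8.6°) = 2.023 m; N'_1 = 35·cos(-8.6°) − 9·2.023 = 16.4; c'Δl = 8.09; W sinα = -5.2
Slice 2: Δl = 2.5/cos3.0° = 2.503 m; N'_2 = 126·cos3.0° − 1·2.503 = 123.3; c'Δl = 10.01; W sinα = 6.6
Slice 3: Δl = 2.0/cos14.8° = 2.069 m; N'_3 = 146·cos14.8° − 18·2.069 = 103.9; c'Δl = 8.27; W sinα = 37.3
Slice 4: Δl = 2.8/cos28.1° = 3.174 m; N'_4 = 171·cos28.1° − 11·3.174 = 115.9; c'Δl = 12.70; W sinα = 80.5
Slice 5: Δl = 2.1/cos43.7° = 2.905 m; N'_5 = 51·cos43.7° − 3·2.905 = 28.2; c'Δl = 11.62; W sinα = 35.2
Σc'Δl = 50.7 kN/m; ΣN' = 387.7 kN/m; ΣW sinα = 154.4 kN/m
Resisting = 50.7 + 387.7·tan33.0° = 50.7 + 251.8 = 302.5 kN/m
FS = 302.5 / 154.4 = 1.959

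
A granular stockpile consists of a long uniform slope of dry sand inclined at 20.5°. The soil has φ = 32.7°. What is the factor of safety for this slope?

FS = 1.72

For a dry cohesionless infinite slope the factor of safety is FS = tanφ / tanβ.
FS = tan32.7° / tan20.5° = 0.6420 / 0.3739 = 1.717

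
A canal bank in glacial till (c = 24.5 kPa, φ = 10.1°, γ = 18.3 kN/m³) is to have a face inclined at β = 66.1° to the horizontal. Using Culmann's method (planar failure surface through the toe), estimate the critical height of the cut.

Culmann's analysis gives the critical failure plane at α_cr = (β + φ)/2 = (66.1 + 10.1)/2 = 38.1°, and the critical height
H_c = (4c/γ) · sinβ cosφ / [1 − cos(β − φ)]
    = (4·24.5/18.3) · sin66.1°·cos10.1° / [1 − cos(56.0°)]
    = 5.355 · 0.9143·0.9845 / [1 − 0.5592]
    = 5.355 · 0.9001 / 0.4408
    = 10.93 m

H_c = 10.93 m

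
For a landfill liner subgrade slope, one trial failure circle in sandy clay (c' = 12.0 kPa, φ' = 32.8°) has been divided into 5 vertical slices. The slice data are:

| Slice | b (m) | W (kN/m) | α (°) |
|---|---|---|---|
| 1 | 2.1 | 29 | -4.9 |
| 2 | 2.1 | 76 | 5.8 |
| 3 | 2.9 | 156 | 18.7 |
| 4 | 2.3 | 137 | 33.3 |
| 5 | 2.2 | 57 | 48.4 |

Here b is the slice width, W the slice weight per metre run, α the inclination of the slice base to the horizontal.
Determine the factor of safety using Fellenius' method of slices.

Ordinary method of slices: FS = Σ[c'·Δl_i + (W_i cosα_i)·tanφ'] / Σ W_i sinα_i, with Δl_i = b_i / cosα_i.
Slice 1: Δl = 2.1/cos(-4.9°) = 2.108 m; N'_1 = 29·cos(-4.9°) = 28.9; c'Δl = 25.29; W sinα = -2.5
Slice 2: Δl = 2.1/cos5.8° = 2.111 m; N'_2 = 76·cos5.8° = 75.6; c'Δl = 25.33; W sinα = 7.7
Slice 3: Δl = 2.9/cos18.7° = 3.062 m; N'_3 = 156·cos18.7° = 147.8; c'Δl = 36.74; W sinα = 50.0
Slice 4: Δl = 2.3/cos33.3° = 2.752 m; N'_4 = 137·cos33.3° = 114.5; c'Δl = 33.02; W sinα = 75.2
Slice 5: Δl = 2.2/cos48.4° = 3.314 m; N'_5 = 57·cos48.4° = 37.8; c'Δl = 39.76; W sinα = 42.6
Σc'Δl = 160.1 kN/m; ΣN' = 404.6 kN/m; ΣW sinα = 173.1 kN/m
Resisting = 160.1 + 404.6·tan32.8° = 160.1 + 260.8 = 420.9 kN/m
FS = 420.9 / 173.1 = 2.432

FS = 2.43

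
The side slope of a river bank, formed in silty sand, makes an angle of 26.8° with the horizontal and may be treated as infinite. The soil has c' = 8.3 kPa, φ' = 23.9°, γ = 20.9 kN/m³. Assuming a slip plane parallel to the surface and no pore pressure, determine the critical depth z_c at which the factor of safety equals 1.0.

Setting FS = 1.00 in FS = [c' + γz cos²β tanφ'] / [γz sinβ cosβ] and solving for z:
z = c' / [γ cosβ (FS·sinβ − cosβ·tanφ')]
  = 8.3 / [20.9·cos26.8°·(1.00·sin26.8° − cos26.8°·tan23.9°)]
  = 8.3 / [20.9·0.8926·(1.00·0.4509 − 0.8926·0.4431)]
  = 8.3 / 1.0323 = 8.040 m

z_c = 8.04 m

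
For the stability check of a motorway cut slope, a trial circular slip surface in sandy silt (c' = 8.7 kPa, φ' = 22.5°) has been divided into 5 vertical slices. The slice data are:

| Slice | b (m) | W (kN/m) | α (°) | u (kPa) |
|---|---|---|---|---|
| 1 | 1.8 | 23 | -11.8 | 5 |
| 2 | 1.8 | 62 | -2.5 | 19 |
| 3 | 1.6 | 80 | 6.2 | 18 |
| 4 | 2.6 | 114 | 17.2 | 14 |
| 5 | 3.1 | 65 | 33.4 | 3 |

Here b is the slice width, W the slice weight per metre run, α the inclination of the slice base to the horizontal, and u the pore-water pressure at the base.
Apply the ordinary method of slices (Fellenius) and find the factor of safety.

FS = 2.64

Ordinary method of slices: FS = Σ[c'·Δl_i + (W_i cosα_i − u_i·Δl_i)·tanφ'] / Σ W_i sinα_i, with Δl_i = b_i / cosα_i.
Slice 1: Δl = 1.8/cos(-11.8°) = 1.839 m; N'_1 = 23·cos(-11.8°) − 5·1.839 = 13.3; c'Δl = 16.00; W sinα = -4.7
Slice 2: Δl = 1.8/cos(-2.5°) = 1.802 m; N'_2 = 62·cos(-2.5°) − 19·1.802 = 27.7; c'Δl = 15.67; W sinα = -2.7
Slice 3: Δl = 1.6/cos6.2° = 1.609 m; N'_3 = 80·cos6.2° − 18·1.609 = 50.6; c'Δl = 14.00; W sinα = 8.6
Slice 4: Δl = 2.6/cos17.2° = 2.722 m; N'_4 = 114·cos17.2° − 14·2.722 = 70.8; c'Δl = 23.68; W sinα = 33.7
Slice 5: Δl = 3.1/cos33.4° = 3.713 m; N'_5 = 65·cos33.4° − 3·3.713 = 43.1; c'Δl = 32.31; W sinα = 35.8
Σc'Δl = 101.7 kN/m; ΣN' = 205.5 kN/m; ΣW sinα = 70.7 kN/m
Resisting = 101.7 + 205.5·tan22.5° = 101.7 + 85.1 = 186.8 kN/m
FS = 186.8 / 70.7 = 2.641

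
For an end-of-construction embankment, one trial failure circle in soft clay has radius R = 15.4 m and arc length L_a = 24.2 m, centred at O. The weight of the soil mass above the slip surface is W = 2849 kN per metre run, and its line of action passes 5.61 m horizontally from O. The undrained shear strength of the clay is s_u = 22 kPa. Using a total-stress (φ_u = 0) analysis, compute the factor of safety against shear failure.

Taking moments about the centre O, the resisting moment is provided by the undrained shear strength acting along the arc:
M_R = s_u·L_a·R = 22·24.20·15.4 = 8199.0 kN·m/m
M_D = W·d = 2849·5.61 = 15982.9 kN·m/m
FS = M_R / M_D = 8199.0 / 15982.9 = 0.513

FS = 0.51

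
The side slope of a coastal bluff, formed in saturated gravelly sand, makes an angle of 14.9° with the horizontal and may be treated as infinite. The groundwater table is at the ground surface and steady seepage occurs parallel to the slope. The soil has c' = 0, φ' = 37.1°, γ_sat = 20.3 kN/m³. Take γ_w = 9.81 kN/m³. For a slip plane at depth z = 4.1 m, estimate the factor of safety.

FS = 1.47

With seepage parallel to the slope and the water table at the surface, the effective normal stress on the slip plane uses the buoyant unit weight γ' = γ_sat − γ_w while the driving shear stress uses γ_sat:
FS = [c' + γ' z cos²β tanφ'] / [γ_sat z sinβ cosβ]
(For c' = 0 this reduces to FS = (γ'/γ_sat)·tanφ'/tanβ.)
γ' = 20.3 − 9.81 = 10.49 kN/m³
Numerator = 0.0 + 10.49·4.1·cos²14.9°·tan37.1° = 0.0 + 10.49·4.1·0.9339·0.7563 = 30.377 kPa
Denominator = 20.3·4.1·sin14.9°·cos14.9° = 20.3·4.1·0.2571·0.9664 = 20.682 kPa
FS = 30.377 / 20.682 = 1.469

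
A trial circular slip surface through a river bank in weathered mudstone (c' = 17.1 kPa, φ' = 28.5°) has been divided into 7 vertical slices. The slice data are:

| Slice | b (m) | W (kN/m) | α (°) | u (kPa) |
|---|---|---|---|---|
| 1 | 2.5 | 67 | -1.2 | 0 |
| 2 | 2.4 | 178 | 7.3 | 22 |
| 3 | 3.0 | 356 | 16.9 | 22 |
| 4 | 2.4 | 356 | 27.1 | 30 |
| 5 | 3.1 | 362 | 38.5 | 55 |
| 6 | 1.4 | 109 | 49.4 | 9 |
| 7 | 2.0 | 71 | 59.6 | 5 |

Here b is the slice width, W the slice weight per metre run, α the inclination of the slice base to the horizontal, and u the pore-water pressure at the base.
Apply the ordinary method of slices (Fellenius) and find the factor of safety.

FS = 1.23

Ordinary method of slices: FS = Σ[c'·Δl_i + (W_i cosα_i − u_i·Δl_i)·tanφ'] / Σ W_i sinα_i, with Δl_i = b_i / cosα_i.
Slice 1: Δl = 2.5/cos(-1.2°) = 2.501 m; N'_1 = 67·cos(-1.2°) − 0·2.501 = 67.0; c'Δl = 42.76; W sinα = -1.4
Slice 2: Δl = 2.4/cos7.3° = 2.420 m; N'_2 = 178·cos7.3° − 22·2.420 = 123.3; c'Δl = 41.38; W sinα = 22.6
Slice 3: Δl = 3.0/cos16.9° = 3.135 m; N'_3 = 356·cos16.9° − 22·3.135 = 271.6; c'Δl = 53.62; W sinα = 103.5
Slice 4: Δl = 2.4/cos27.1° = 2.696 m; N'_4 = 356·cos27.1° − 30·2.696 = 236.0; c'Δl = 46.10; W sinα = 162.2
Slice 5: Δl = 3.1/cos38.5° = 3.961 m; N'_5 = 362·cos38.5° − 55·3.961 = 65.4; c'Δl = 67.74; W sinα = 225.4
Slice 6: Δl = 1.4/cos49.4° = 2.151 m; N'_6 = 109·cos49.4° − 9·2.151 = 51.6; c'Δl = 36.79; W sinα = 82.8
Slice 7: Δl = 2.0/cos59.6° = 3.952 m; N'_7 = 71·cos59.6° − 5·3.952 = 16.2; c'Δl = 67.58; W sinα = 61.2
Σc'Δl = 356.0 kN/m; ΣN' = 831.2 kN/m; ΣW sinα = 656.2 kN/m
Resisting = 356.0 + 831.2·tan28.5° = 356.0 + 451.3 = 807.3 kN/m
FS = 807.3 / 656.2 = 1.230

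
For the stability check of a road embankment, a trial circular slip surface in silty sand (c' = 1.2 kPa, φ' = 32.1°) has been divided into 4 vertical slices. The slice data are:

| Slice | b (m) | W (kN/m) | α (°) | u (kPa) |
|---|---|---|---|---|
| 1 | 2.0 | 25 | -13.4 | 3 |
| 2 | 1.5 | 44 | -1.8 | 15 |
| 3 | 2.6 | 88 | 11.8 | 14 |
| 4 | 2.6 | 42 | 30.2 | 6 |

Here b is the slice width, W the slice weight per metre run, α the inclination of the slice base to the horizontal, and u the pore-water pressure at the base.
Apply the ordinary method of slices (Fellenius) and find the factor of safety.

Ordinary method of slices: FS = Σ[c'·Δl_i + (W_i cosα_i − u_i·Δl_i)·tanφ'] / Σ W_i sinα_i, with Δl_i = b_i / cosα_i.
Slice 1: Δl = 2.0/cos(-13.4°) = 2.056 m; N'_1 = 25·cos(-13.4°) − 3·2.056 = 18.2; c'Δl = 2.47; W sinα = -5.8
Slice 2: Δl = 1.5/cos(-1.8°) = 1.501 m; N'_2 = 44·cos(-1.8°) − 15·1.501 = 21.5; c'Δl = 1.80; W sinα = -1.4
Slice 3: Δl = 2.6/cos11.8° = 2.656 m; N'_3 = 88·cos11.8° − 14·2.656 = 49.0; c'Δl = 3.19; W sinα = 18.0
Slice 4: Δl = 2.6/cos30.2° = 3.008 m; N'_4 = 42·cos30.2° − 6·3.008 = 18.2; c'Δl = 3.61; W sinα = 21.1
Σc'Δl = 11.1 kN/m; ΣN' = 106.8 kN/m; ΣW sinα = 31.9 kN/m
Resisting = 11.1 + 106.8·tan32.1° = 11.1 + 67.0 = 78.1 kN/m
FS = 78.1 / 31.9 = 2.444

FS = 2.44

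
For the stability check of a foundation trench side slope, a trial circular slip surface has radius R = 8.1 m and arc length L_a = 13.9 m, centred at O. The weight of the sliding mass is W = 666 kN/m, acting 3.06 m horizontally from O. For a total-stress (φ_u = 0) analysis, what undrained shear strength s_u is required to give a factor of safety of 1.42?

s_u = 25.7 kPa

FS = s_u·L_a·R / (W·d), so s_u = FS·W·d / (L_a·R).
s_u = 1.42·666·3.06 / (13.90·8.1) = 2893.9 / 112.59 = 25.70 kPa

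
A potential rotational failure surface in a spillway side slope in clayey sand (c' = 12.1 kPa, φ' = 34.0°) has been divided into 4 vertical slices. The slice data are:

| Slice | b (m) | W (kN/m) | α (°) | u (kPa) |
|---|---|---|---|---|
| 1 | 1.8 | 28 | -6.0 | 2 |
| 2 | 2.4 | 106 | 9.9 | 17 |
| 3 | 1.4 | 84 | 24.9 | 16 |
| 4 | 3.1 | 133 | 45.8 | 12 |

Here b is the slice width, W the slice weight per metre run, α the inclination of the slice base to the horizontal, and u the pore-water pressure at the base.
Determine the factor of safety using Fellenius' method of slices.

Ordinary method of slices: FS = Σ[c'·Δl_i + (W_i cosα_i − u_i·Δl_i)·tanφ'] / Σ W_i sinα_i, with Δl_i = b_i / cosα_i.
Slice 1: Δl = 1.8/cos(-6.0°) = 1.810 m; N'_1 = 28·cos(-6.0°) − 2·1.810 = 24.2; c'Δl = 21.90; W sinα = -2.9
Slice 2: Δl = 2.4/cos9.9° = 2.436 m; N'_2 = 106·cos9.9° − 17·2.436 = 63.0; c'Δl = 29.48; W sinα = 18.2
Slice 3: Δl = 1.4/cos24.9° = 1.543 m; N'_3 = 84·cos24.9° − 16·1.543 = 51.5; c'Δl = 18.68; W sinα = 35.4
Slice 4: Δl = 3.1/cos45.8° = 4.447 m; N'_4 = 133·cos45.8° − 12·4.447 = 39.4; c'Δl = 53.80; W sinα = 95.3
Σc'Δl = 123.9 kN/m; ΣN' = 178.1 kN/m; ΣW sinα = 146.0 kN/m
Resisting = 123.9 + 178.1·tan34.0° = 123.9 + 120.1 = 244.0 kN/m
FS = 244.0 / 146.0 = 1.671

FS = 1.67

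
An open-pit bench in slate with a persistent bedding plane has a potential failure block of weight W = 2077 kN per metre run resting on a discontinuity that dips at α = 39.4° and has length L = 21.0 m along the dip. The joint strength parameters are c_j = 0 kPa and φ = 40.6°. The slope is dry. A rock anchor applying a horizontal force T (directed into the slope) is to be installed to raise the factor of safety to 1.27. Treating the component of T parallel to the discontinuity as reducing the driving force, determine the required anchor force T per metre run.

T = 196 kN/m

Resolving forces along and normal to the sliding plane, with the horizontal anchor force T adding T·sinα to the effective normal force and T·cosα acting up the plane against the driving force:
FS = [c_jL + (W cosα + T sinα) tanφ] / [W sinα − T cosα]
Without the anchor: N' = 1605.0 kN/m, driving T_d = 1318.3 kN/m, resisting R = 0·21.0 + 1605.0·tan40.6° = 1375.6 kN/m, FS = 1.04.
Setting FS = 1.27 and solving for T:
1.27·(1318.3 − T cos39.4°) = 1375.6 + T sin39.4°·tan40.6°
T·(sin39.4°·tan40.6° + 1.27·cos39.4°) = 1.27·1318.3 − 1375.6
T·(0.6347·0.8571 + 1.27·0.7727) = 1674.3 − 1375.6 = 298.7
T·1.5254 = 298.7
T = 195.8 kN/m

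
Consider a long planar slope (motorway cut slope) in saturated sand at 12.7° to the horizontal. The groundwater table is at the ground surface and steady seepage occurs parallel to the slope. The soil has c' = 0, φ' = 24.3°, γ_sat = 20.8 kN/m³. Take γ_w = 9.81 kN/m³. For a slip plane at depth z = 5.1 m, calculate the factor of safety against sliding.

With seepage parallel to the slope and the water table at the surface, the effective normal stress on the slip plane uses the buoyant unit weight γ' = γ_sat − γ_w while the driving shear stress uses γ_sat:
FS = [c' + γ' z cos²β tanφ'] / [γ_sat z sinβ cosβ]
(For c' = 0 this reduces to FS = (γ'/γ_sat)·tanφ'/tanβ.)
γ' = 20.8 − 9.81 = 10.99 kN/m³
Numerator = 0.0 + 10.99·5.1·cos²12.7°·tan24.3° = 0.0 + 10.99·5.1·0.9517·0.4515 = 24.084 kPa
Denominator = 20.8·5.1·sin12.7°·cos12.7° = 20.8·5.1·0.2198·0.9755 = 22.751 kPa
FS = 24.084 / 22.751 = 1.059

FS = 1.06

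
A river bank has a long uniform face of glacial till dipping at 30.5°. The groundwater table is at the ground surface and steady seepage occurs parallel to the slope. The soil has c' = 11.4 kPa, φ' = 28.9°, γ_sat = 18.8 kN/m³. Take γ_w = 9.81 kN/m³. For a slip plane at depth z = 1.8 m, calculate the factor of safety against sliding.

FS = 1.22

With seepage parallel to the slope and the water table at the surface, the effective normal stress on the slip plane uses the buoyant unit weight γ' = γ_sat − γ_w while the driving shear stress uses γ_sat:
FS = [c' + γ' z cos²β tanφ'] / [γ_sat z sinβ cosβ]
γ' = 18.8 − 9.81 = 8.99 kN/m³
Numerator = 11.4 + 8.99·1.8·cos²30.5°·tan28.9° = 11.4 + 8.99·1.8·0.7424·0.5520 = 18.032 kPa
Denominator = 18.8·1.8·sin30.5°·cos30.5° = 18.8·1.8·0.5075·0.8616 = 14.799 kPa
FS = 18.032 / 14.799 = 1.218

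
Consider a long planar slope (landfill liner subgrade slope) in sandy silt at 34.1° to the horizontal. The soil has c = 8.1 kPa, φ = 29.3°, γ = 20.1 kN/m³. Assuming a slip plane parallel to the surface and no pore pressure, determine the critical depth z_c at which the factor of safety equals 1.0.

Setting FS = 1.00 in FS = [c + γz cos²β tanφ] / [γz sinβ cosβ] and solving for z:
z = c / [γ cosβ (FS·sinβ − cosβ·tanφ)]
  = 8.1 / [20.1·cos34.1°·(1.00·sin34.1° − cos34.1°·tan29.3°)]
  = 8.1 / [20.1·0.8281·(1.00·0.5606 − 0.8281·0.5612)]
  = 8.1 / 1.5970 = 5.072 m

z_c = 5.07 m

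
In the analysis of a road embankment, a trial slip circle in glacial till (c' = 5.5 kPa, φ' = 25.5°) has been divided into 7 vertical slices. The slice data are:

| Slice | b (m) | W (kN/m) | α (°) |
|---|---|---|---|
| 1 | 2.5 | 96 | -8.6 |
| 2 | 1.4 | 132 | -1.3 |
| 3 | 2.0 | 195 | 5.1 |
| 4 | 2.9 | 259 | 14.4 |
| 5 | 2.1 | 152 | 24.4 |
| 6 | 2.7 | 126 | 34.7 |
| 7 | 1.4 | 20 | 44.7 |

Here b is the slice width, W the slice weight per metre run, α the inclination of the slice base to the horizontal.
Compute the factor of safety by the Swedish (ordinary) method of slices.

Ordinary method of slices: FS = Σ[c'·Δl_i + (W_i cosα_i)·tanφ'] / Σ W_i sinα_i, with Δl_i = b_i / cosα_i.
Slice 1: Δl = 2.5/cos(-8.6°) = 2.528 m; N'_1 = 96·cos(-8.6°) = 94.9; c'Δl = 13.91; W sinα = -14.4
Slice 2: Δl = 1.4/cos(-1.3°) = 1.400 m; N'_2 = 132·cos(-1.3°) = 132.0; c'Δl = 7.70; W sinα = -3.0
Slice 3: Δl = 2.0/cos5.1° = 2.008 m; N'_3 = 195·cos5.1° = 194.2; c'Δl = 11.04; W sinα = 17.3
Slice 4: Δl = 2.9/cos14.4° = 2.994 m; N'_4 = 259·cos14.4° = 250.9; c'Δl = 16.47; W sinα = 64.4
Slice 5: Δl = 2.1/cos24.4° = 2.306 m; N'_5 = 152·cos24.4° = 138.4; c'Δl = 12.68; W sinα = 62.8
Slice 6: Δl = 2.7/cos34.7° = 3.284 m; N'_6 = 126·cos34.7° = 103.6; c'Δl = 18.06; W sinα = 71.7
Slice 7: Δl = 1.4/cos44.7° = 1.970 m; N'_7 = 20·cos44.7° = 14.2; c'Δl = 10.83; W sinα = 14.1
Σc'Δl = 90.7 kN/m; ΣN' = 928.2 kN/m; ΣW sinα = 213.0 kN/m
Resisting = 90.7 + 928.2·tan25.5° = 90.7 + 442.7 = 533.4 kN/m
FS = 533.4 / 213.0 = 2.505

FS = 2.50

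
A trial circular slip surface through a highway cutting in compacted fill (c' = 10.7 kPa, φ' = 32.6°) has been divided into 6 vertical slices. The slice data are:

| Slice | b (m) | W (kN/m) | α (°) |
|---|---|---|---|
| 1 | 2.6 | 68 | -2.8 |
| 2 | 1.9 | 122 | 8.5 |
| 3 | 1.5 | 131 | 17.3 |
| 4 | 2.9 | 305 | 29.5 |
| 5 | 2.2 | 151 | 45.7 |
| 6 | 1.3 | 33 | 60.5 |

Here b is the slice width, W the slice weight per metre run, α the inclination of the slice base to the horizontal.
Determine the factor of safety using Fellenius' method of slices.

FS = 1.79

Ordinary method of slices: FS = Σ[c'·Δl_i + (W_i cosα_i)·tanφ'] / Σ W_i sinα_i, with Δl_i = b_i / cosα_i.
Slice 1: Δl = 2.6/cos(-2.8°) = 2.603 m; N'_1 = 68·cos(-2.8°) = 67.9; c'Δl = 27.85; W sinα = -3.3
Slice 2: Δl = 1.9/cos8.5° = 1.921 m; N'_2 = 122·cos8.5° = 120.7; c'Δl = 20.56; W sinα = 18.0
Slice 3: Δl = 1.5/cos17.3° = 1.571 m; N'_3 = 131·cos17.3° = 125.1; c'Δl = 16.81; W sinα = 39.0
Slice 4: Δl = 2.9/cos29.5° = 3.332 m; N'_4 = 305·cos29.5° = 265.5; c'Δl = 35.65; W sinα = 150.2
Slice 5: Δl = 2.2/cos45.7° = 3.150 m; N'_5 = 151·cos45.7° = 105.5; c'Δl = 33.70; W sinα = 108.1
Slice 6: Δl = 1.3/cos60.5° = 2.640 m; N'_6 = 33·cos60.5° = 16.2; c'Δl = 28.25; W sinα = 28.7
Σc'Δl = 162.8 kN/m; ΣN' = 700.8 kN/m; ΣW sinα = 340.6 kN/m
Resisting = 162.8 + 700.8·tan32.6° = 162.8 + 448.2 = 611.0 kN/m
FS = 611.0 / 340.6 = 1.794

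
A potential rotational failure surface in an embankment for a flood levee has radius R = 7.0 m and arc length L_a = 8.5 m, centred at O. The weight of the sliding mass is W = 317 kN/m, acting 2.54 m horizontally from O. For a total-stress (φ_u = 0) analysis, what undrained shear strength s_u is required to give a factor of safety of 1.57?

FS = s_u·L_a·R / (W·d), so s_u = FS·W·d / (L_a·R).
s_u = 1.57·317·2.54 / (8.50·7.0) = 1264.1 / 59.50 = 21.25 kPa

s_u = 21.2 kPa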